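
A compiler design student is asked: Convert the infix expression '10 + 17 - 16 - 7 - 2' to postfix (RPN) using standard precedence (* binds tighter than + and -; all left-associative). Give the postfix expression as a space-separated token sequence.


Applying the shunting-yard algorithm:
  Operand 10 -> output
  Push '+' onto operator stack -> op-stack: [+]
  Operand 17 -> output
  See '-' (prec 1); top '+' (prec 1) >= it -> pop '+' to output
  Push '-' onto operator stack -> op-stack: [-]
  Operand 16 -> output
  See '-' (prec 1); top '-' (prec 1) >= it -> pop '-' to output
  Push '-' onto operator stack -> op-stack: [-]
  Operand 7 -> output
  See '-' (prec 1); top '-' (prec 1) >= it -> pop '-' to output
  Push '-' onto operator stack -> op-stack: [-]
  Operand 2 -> output
  End of input: pop '-' to output
Postfix result: 10 17 + 16 - 7 - 2 -

10 17 + 16 - 7 - 2 -


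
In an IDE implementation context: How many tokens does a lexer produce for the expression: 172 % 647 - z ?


Scanning '172 % 647 - z'
Token 1: '172' -> integer_literal
Token 2: '%' -> operator
Token 3: '647' -> integer_literal
Token 4: '-' -> operator
Token 5: 'z' -> identifier
Total tokens: 5

5


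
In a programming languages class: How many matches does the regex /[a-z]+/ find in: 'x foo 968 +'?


Pattern: /[a-z]+/ (identifiers)
Input: 'x foo 968 +'
Scanning for matches:
  Match 1: 'x'
  Match 2: 'foo'
Total matches: 2

2


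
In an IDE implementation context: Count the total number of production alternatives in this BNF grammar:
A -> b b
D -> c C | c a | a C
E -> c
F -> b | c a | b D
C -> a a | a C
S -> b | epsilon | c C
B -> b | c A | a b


Counting alternatives per rule:
  A: 1 alternative(s)
  D: 3 alternative(s)
  E: 1 alternative(s)
  F: 3 alternative(s)
  C: 2 alternative(s)
  S: 3 alternative(s)
  B: 3 alternative(s)
Sum: 1 + 3 + 1 + 3 + 2 + 3 + 3 = 16

16


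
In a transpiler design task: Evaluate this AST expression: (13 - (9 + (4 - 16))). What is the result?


Expression: (13 - (9 + (4 - 16)))
Evaluating step by step:
  4 - 16 = -12
  9 + -12 = -3
  13 - -3 = 16
Result: 16

16


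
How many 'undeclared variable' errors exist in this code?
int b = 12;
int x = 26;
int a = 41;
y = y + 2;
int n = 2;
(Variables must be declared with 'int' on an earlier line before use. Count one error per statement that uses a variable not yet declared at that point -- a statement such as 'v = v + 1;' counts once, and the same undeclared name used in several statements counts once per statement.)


Scanning code line by line:
  Line 1: declare 'b' -> declared = ['b']
  Line 2: declare 'x' -> declared = ['b', 'x']
  Line 3: declare 'a' -> declared = ['a', 'b', 'x']
  Line 4: use 'y' -> ERROR (undeclared)
  Line 5: declare 'n' -> declared = ['a', 'b', 'n', 'x']
Total undeclared variable errors: 1

1


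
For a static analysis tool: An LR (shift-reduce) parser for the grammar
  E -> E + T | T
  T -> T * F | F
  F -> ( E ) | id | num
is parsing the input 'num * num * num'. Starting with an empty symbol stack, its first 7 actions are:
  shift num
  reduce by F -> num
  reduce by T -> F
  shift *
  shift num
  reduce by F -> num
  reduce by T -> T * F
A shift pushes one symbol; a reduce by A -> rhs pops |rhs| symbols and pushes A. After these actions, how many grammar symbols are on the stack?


Tracking the symbol stack through each action:
  Action 1: shift 'num' : push -> stack = [num] (size 1)
  Action 2: reduce by F -> num : pop 1, push F -> stack = [F] (size 1)
  Action 3: reduce by T -> F : pop 1, push T -> stack = [T] (size 1)
  Action 4: shift '*' : push -> stack = [T, *] (size 2)
  Action 5: shift 'num' : push -> stack = [T, *, num] (size 3)
  Action 6: reduce by F -> num : pop 1, push F -> stack = [T, *, F] (size 3)
  Action 7: reduce by T -> T * F : pop 3, push T -> stack = [T] (size 1)
Final stack size: 1

1


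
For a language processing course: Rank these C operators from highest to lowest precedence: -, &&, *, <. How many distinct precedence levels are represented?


Looking up precedence for each operator:
  - -> precedence 5
  && -> precedence 2
  * -> precedence 6
  < -> precedence 4
Sorted highest to lowest: *, -, <, &&
Distinct precedence values: [6, 5, 4, 2]
Number of distinct levels: 4

4


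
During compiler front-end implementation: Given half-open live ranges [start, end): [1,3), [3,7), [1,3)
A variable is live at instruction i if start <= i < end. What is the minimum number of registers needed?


Live ranges:
  Var0: [1, 3)
  Var1: [3, 7)
  Var2: [1, 3)
Sweep-line events (position, delta, active):
  pos=1 start -> active=1
  pos=1 start -> active=2
  pos=3 end -> active=1
  pos=3 end -> active=0
  pos=3 start -> active=1
  pos=7 end -> active=0
Maximum simultaneous active: 2
Minimum registers needed: 2

2


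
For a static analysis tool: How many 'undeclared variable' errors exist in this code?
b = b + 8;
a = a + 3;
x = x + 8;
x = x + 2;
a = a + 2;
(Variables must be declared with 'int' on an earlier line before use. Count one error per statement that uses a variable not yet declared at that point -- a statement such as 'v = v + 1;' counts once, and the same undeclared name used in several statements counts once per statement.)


Scanning code line by line:
  Line 1: use 'b' -> ERROR (undeclared)
  Line 2: use 'a' -> ERROR (undeclared)
  Line 3: use 'x' -> ERROR (undeclared)
  Line 4: use 'x' -> ERROR (undeclared)
  Line 5: use 'a' -> ERROR (undeclared)
Total undeclared variable errors: 5

5


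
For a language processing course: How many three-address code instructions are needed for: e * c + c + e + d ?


Expression: e * c + c + e + d
Generating three-address code (respecting * over +/- precedence):
  Instruction 1: t1 = e * c
  Instruction 2: t2 = t1 + c
  Instruction 3: t3 = t2 + e
  Instruction 4: t4 = t3 + d
Total instructions: 4

4


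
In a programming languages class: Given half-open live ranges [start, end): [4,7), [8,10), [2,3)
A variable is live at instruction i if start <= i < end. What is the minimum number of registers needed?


Live ranges:
  Var0: [4, 7)
  Var1: [8, 10)
  Var2: [2, 3)
Sweep-line events (position, delta, active):
  pos=2 start -> active=1
  pos=3 end -> active=0
  pos=4 start -> active=1
  pos=7 end -> active=0
  pos=8 start -> active=1
  pos=10 end -> active=0
Maximum simultaneous active: 1
Minimum registers needed: 1

1


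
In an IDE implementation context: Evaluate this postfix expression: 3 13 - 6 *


Processing tokens left to right:
Push 3, Push 13
Pop 3 and 13, compute 3 - 13 = -10, push -10
Push 6
Pop -10 and 6, compute -10 * 6 = -60, push -60
Stack result: -60

-60


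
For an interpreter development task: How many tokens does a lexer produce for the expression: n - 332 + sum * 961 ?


Scanning 'n - 332 + sum * 961'
Token 1: 'n' -> identifier
Token 2: '-' -> operator
Token 3: '332' -> integer_literal
Token 4: '+' -> operator
Token 5: 'sum' -> identifier
Token 6: '*' -> operator
Token 7: '961' -> integer_literal
Total tokens: 7

7


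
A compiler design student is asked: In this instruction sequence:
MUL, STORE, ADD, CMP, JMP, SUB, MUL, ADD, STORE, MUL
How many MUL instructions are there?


Scanning instruction sequence for MUL:
  Position 1: MUL <- MATCH
  Position 2: STORE
  Position 3: ADD
  Position 4: CMP
  Position 5: JMP
  Position 6: SUB
  Position 7: MUL <- MATCH
  Position 8: ADD
  Position 9: STORE
  Position 10: MUL <- MATCH
Matches at positions: [1, 7, 10]
Total MUL count: 3

3


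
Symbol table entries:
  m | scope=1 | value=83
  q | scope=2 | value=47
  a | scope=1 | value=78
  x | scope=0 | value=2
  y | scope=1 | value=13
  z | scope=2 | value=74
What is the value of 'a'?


Searching symbol table for 'a':
  m | scope=1 | value=83
  q | scope=2 | value=47
  a | scope=1 | value=78 <- MATCH
  x | scope=0 | value=2
  y | scope=1 | value=13
  z | scope=2 | value=74
Found 'a' at scope 1 with value 78

78


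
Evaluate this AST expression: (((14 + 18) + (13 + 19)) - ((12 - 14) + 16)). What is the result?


Expression: (((14 + 18) + (13 + 19)) - ((12 - 14) + 16))
Evaluating step by step:
  14 + 18 = 32
  13 + 19 = 32
  32 + 32 = 64
  12 - 14 = -2
  -2 + 16 = 14
  64 - 14 = 50
Result: 50

50


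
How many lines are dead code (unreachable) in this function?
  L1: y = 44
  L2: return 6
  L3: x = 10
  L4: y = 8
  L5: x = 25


Analyzing control flow:
  L1: reachable (before return)
  L2: reachable (return statement)
  L3: DEAD (after return at L2)
  L4: DEAD (after return at L2)
  L5: DEAD (after return at L2)
Return at L2, total lines = 5
Dead lines: L3 through L5
Count: 3

3


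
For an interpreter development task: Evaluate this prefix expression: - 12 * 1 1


Parsing prefix expression: - 12 * 1 1
Step 1: Innermost operation '* 1 1'
  1 * 1 = 1
Step 2: Outer operation '- 12 [1]'
  12 - 1 = 11

11


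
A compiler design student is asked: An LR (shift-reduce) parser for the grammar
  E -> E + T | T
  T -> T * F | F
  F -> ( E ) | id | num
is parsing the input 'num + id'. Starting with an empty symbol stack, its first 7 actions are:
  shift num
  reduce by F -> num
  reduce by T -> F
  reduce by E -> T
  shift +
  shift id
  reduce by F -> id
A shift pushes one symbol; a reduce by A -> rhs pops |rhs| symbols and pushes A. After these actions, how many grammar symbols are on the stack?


Tracking the symbol stack through each action:
  Action 1: shift 'num' : push -> stack = [num] (size 1)
  Action 2: reduce by F -> num : pop 1, push F -> stack = [F] (size 1)
  Action 3: reduce by T -> F : pop 1, push T -> stack = [T] (size 1)
  Action 4: reduce by E -> T : pop 1, push E -> stack = [E] (size 1)
  Action 5: shift '+' : push -> stack = [E, +] (size 2)
  Action 6: shift 'id' : push -> stack = [E, +, id] (size 3)
  Action 7: reduce by F -> id : pop 1, push F -> stack = [E, +, F] (size 3)
Final stack size: 3

3


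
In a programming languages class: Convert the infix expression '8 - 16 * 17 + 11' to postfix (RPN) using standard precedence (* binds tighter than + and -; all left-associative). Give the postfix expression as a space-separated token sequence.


Applying the shunting-yard algorithm:
  Operand 8 -> output
  Push '-' onto operator stack -> op-stack: [-]
  Operand 16 -> output
  Push '*' onto operator stack -> op-stack: [-, *]
  Operand 17 -> output
  See '+' (prec 1); top '*' (prec 2) >= it -> pop '*' to output
  See '+' (prec 1); top '-' (prec 1) >= it -> pop '-' to output
  Push '+' onto operator stack -> op-stack: [+]
  Operand 11 -> output
  End of input: pop '+' to output
Postfix result: 8 16 17 * - 11 +

8 16 17 * - 11 +


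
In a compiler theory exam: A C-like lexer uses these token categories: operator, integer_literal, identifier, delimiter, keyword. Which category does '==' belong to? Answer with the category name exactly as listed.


Token: '=='
Checking categories:
  identifier: no
  integer_literal: no
  operator: YES
  keyword: no
  delimiter: no
Category: operator

operator


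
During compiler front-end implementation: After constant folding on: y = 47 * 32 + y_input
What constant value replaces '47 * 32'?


Identifying constant sub-expression:
  Original: y = 47 * 32 + y_input
  47 and 32 are both compile-time constants
  Evaluating: 47 * 32 = 1504
  After folding: y = 1504 + y_input

1504


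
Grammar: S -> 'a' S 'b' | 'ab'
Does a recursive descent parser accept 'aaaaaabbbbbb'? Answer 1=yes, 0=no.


Grammar accepts strings of the form a^n b^n (n >= 1)
Word: 'aaaaaabbbbbb'
Counting: 6 a's and 6 b's
Check: 6 == 6? Yes
Derivation (S -> aSb applied 5 time(s), then S -> ab): S => aSb => aaSbb => aaaSbbb => aaaaSbbbb => aaaaaSbbbbb => aaaaaabbbbbb
Accepted

1


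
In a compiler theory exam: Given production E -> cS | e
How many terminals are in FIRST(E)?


Production: E -> cS | e
Examining each alternative for leading terminals:
  E -> cS : first terminal = 'c'
  E -> e : first terminal = 'e'
FIRST(E) = {c, e}
Count: 2

2


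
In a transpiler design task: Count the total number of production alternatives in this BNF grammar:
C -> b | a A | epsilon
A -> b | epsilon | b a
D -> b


Counting alternatives per rule:
  C: 3 alternative(s)
  A: 3 alternative(s)
  D: 1 alternative(s)
Sum: 3 + 3 + 1 = 7

7


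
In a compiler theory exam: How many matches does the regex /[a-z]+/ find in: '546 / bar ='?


Pattern: /[a-z]+/ (identifiers)
Input: '546 / bar ='
Scanning for matches:
  Match 1: 'bar'
Total matches: 1

1


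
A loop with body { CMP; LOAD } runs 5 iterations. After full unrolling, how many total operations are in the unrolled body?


Loop body operations: CMP, LOAD (2 ops per iteration)
Unrolling 5 iterations:
  Iteration 1: CMP, LOAD (2 ops)
  Iteration 2: CMP, LOAD (2 ops)
  Iteration 3: CMP, LOAD (2 ops)
  Iteration 4: CMP, LOAD (2 ops)
  Iteration 5: CMP, LOAD (2 ops)
Total: 5 iterations * 2 ops/iter = 10 operations

10


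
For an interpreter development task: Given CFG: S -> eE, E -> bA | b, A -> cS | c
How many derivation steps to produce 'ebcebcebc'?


Grammar: S -> eE, E -> bA | b, A -> cS | c
Deriving 'ebcebcebc':
Step 1: S -> eE => eE
Step 2: E -> bA => ebA
Step 3: A -> cS => ebcS
Step 4: S -> eE => ebceE
Step 5: E -> bA => ebcebA
Step 6: A -> cS => ebcebcS
Step 7: S -> eE => ebcebceE
Step 8: E -> bA => ebcebcebA
Step 9: A -> c => ebcebcebc
Total derivation steps: 9

9


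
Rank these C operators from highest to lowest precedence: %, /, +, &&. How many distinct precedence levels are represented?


Looking up precedence for each operator:
  % -> precedence 6
  / -> precedence 6
  + -> precedence 5
  && -> precedence 2
Sorted highest to lowest: %, /, +, &&
Distinct precedence values: [6, 5, 2]
Number of distinct levels: 3

3


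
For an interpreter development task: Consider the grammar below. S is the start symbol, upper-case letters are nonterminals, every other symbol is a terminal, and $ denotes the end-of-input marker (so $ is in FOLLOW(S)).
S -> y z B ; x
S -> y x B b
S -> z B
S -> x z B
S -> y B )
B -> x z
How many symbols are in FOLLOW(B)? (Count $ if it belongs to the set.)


S is the start symbol and does not occur in any rule body, so FOLLOW(S) = {$}.
Examining every occurrence of B in a rule body:
  S -> y z B ; x : B is followed by terminal ';' -> add ';'
  S -> y x B b : B is followed by terminal 'b' -> add 'b'
  S -> z B : B is at the right end -> add FOLLOW(S) = {$}
  S -> x z B : B is at the right end -> add FOLLOW(S) = {$} (already in the set)
  S -> y B ) : B is followed by terminal ')' -> add ')'
  B -> x z : B does not occur in the body -> contributes nothing
FOLLOW(B) = {), ;, b, $}
Count: 4

4


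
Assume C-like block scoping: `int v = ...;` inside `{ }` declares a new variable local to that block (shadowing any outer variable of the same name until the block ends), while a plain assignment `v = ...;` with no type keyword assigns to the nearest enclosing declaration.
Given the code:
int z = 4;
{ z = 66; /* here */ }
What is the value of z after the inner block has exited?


Analyzing scoping rules:
Outer scope: declares z = 4
Inner block: 'z = 66;' has no type keyword, so it is an assignment to the outer z (no shadowing)
The assignment changed the outer variable itself, so the new value persists after the block -> 66
Result: 66

66


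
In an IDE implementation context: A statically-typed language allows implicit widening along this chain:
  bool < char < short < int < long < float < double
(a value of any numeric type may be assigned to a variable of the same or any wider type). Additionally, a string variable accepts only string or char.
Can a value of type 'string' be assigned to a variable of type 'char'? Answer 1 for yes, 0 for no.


Target variable type: char
Source value type: string
Rule: string cannot widen to any numeric type
Result: 0

0


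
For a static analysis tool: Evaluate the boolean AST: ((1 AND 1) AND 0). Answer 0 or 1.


Step 1: Evaluate inner node
  1 AND 1 = 1
Step 2: Evaluate root node
  1 AND 0 = 0

0


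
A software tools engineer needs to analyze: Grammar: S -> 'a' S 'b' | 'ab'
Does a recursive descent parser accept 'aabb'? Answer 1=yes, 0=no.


Grammar accepts strings of the form a^n b^n (n >= 1)
Word: 'aabb'
Counting: 2 a's and 2 b's
Check: 2 == 2? Yes
Derivation (S -> aSb applied 1 time(s), then S -> ab): S => aSb => aabb
Accepted

1


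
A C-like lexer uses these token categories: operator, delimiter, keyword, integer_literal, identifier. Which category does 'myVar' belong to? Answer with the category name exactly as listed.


Token: 'myVar'
Checking categories:
  identifier: YES
  integer_literal: no
  operator: no
  keyword: no
  delimiter: no
Category: identifier

identifier


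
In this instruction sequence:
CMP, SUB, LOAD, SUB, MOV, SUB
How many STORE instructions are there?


Scanning instruction sequence for STORE:
  Position 1: CMP
  Position 2: SUB
  Position 3: LOAD
  Position 4: SUB
  Position 5: MOV
  Position 6: SUB
Matches at positions: []
Total STORE count: 0

0


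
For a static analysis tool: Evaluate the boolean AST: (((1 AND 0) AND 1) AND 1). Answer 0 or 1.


Step 1: Evaluate inner node
  1 AND 0 = 0
Step 2: Evaluate next node
  0 AND 1 = 0
Step 3: Evaluate root node
  0 AND 1 = 0

0


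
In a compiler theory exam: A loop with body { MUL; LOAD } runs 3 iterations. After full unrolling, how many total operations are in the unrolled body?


Loop body operations: MUL, LOAD (2 ops per iteration)
Unrolling 3 iterations:
  Iteration 1: MUL, LOAD (2 ops)
  Iteration 2: MUL, LOAD (2 ops)
  Iteration 3: MUL, LOAD (2 ops)
Total: 3 iterations * 2 ops/iter = 6 operations

6


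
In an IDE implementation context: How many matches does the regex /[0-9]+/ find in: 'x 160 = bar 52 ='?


Pattern: /[0-9]+/ (int literals)
Input: 'x 160 = bar 52 ='
Scanning for matches:
  Match 1: '160'
  Match 2: '52'
Total matches: 2

2


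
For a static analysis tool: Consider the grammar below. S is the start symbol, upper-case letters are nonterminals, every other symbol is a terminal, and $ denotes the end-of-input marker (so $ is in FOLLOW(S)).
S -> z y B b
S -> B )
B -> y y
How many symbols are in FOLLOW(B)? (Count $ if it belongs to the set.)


S is the start symbol and does not occur in any rule body, so FOLLOW(S) = {$}.
Examining every occurrence of B in a rule body:
  S -> z y B b : B is followed by terminal 'b' -> add 'b'
  S -> B ) : B is followed by terminal ')' -> add ')'
  B -> y y : B does not occur in the body -> contributes nothing
FOLLOW(B) = {), b}
Count: 2

2


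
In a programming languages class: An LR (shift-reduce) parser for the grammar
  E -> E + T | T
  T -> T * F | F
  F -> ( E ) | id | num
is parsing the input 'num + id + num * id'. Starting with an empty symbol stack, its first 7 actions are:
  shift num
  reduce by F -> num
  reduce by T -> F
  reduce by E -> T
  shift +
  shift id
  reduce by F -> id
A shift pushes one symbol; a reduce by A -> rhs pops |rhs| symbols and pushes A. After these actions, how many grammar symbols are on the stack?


Tracking the symbol stack through each action:
  Action 1: shift 'num' : push -> stack = [num] (size 1)
  Action 2: reduce by F -> num : pop 1, push F -> stack = [F] (size 1)
  Action 3: reduce by T -> F : pop 1, push T -> stack = [T] (size 1)
  Action 4: reduce by E -> T : pop 1, push E -> stack = [E] (size 1)
  Action 5: shift '+' : push -> stack = [E, +] (size 2)
  Action 6: shift 'id' : push -> stack = [E, +, id] (size 3)
  Action 7: reduce by F -> id : pop 1, push F -> stack = [E, +, F] (size 3)
Final stack size: 3

3


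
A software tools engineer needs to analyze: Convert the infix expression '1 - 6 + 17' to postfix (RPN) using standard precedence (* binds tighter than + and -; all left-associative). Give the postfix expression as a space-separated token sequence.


Applying the shunting-yard algorithm:
  Operand 1 -> output
  Push '-' onto operator stack -> op-stack: [-]
  Operand 6 -> output
  See '+' (prec 1); top '-' (prec 1) >= it -> pop '-' to output
  Push '+' onto operator stack -> op-stack: [+]
  Operand 17 -> output
  End of input: pop '+' to output
Postfix result: 1 6 - 17 +

1 6 - 17 +


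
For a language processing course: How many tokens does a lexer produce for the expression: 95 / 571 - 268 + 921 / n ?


Scanning '95 / 571 - 268 + 921 / n'
Token 1: '95' -> integer_literal
Token 2: '/' -> operator
Token 3: '571' -> integer_literal
Token 4: '-' -> operator
Token 5: '268' -> integer_literal
Token 6: '+' -> operator
Token 7: '921' -> integer_literal
Token 8: '/' -> operator
Token 9: 'n' -> identifier
Total tokens: 9

9


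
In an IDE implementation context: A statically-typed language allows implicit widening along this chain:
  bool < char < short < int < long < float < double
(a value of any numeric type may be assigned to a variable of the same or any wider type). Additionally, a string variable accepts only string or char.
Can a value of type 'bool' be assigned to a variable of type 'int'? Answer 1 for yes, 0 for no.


Target variable type: int
Source value type: bool
Numeric ranks: bool=0, int=3
Widening allowed iff rank(source) <= rank(target): 0 <= 3? Yes
Result: 1

1


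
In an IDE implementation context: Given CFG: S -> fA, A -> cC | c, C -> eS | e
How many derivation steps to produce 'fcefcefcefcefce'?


Grammar: S -> fA, A -> cC | c, C -> eS | e
Deriving 'fcefcefcefcefce':
Step 1: S -> fA => fA
Step 2: A -> cC => fcC
Step 3: C -> eS => fceS
Step 4: S -> fA => fcefA
Step 5: A -> cC => fcefcC
Step 6: C -> eS => fcefceS
Step 7: S -> fA => fcefcefA
Step 8: A -> cC => fcefcefcC
Step 9: C -> eS => fcefcefceS
Step 10: S -> fA => fcefcefcefA
Step 11: A -> cC => fcefcefcefcC
Step 12: C -> eS => fcefcefcefceS
Step 13: S -> fA => fcefcefcefcefA
Step 14: A -> cC => fcefcefcefcefcC
Step 15: C -> e => fcefcefcefcefce
Total derivation steps: 15

15


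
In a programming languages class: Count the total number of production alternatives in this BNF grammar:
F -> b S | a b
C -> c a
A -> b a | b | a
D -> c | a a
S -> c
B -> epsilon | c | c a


Counting alternatives per rule:
  F: 2 alternative(s)
  C: 1 alternative(s)
  A: 3 alternative(s)
  D: 2 alternative(s)
  S: 1 alternative(s)
  B: 3 alternative(s)
Sum: 2 + 1 + 3 + 2 + 1 + 3 = 12

12


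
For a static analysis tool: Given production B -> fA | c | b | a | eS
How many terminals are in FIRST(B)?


Production: B -> fA | c | b | a | eS
Examining each alternative for leading terminals:
  B -> fA : first terminal = 'f'
  B -> c : first terminal = 'c'
  B -> b : first terminal = 'b'
  B -> a : first terminal = 'a'
  B -> eS : first terminal = 'e'
FIRST(B) = {a, b, c, e, f}
Count: 5

5


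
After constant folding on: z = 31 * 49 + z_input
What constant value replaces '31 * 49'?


Identifying constant sub-expression:
  Original: z = 31 * 49 + z_input
  31 and 49 are both compile-time constants
  Evaluating: 31 * 49 = 1519
  After folding: z = 1519 + z_input

1519


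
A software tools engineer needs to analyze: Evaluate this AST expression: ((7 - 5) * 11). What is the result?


Expression: ((7 - 5) * 11)
Evaluating step by step:
  7 - 5 = 2
  2 * 11 = 22
Result: 22

22


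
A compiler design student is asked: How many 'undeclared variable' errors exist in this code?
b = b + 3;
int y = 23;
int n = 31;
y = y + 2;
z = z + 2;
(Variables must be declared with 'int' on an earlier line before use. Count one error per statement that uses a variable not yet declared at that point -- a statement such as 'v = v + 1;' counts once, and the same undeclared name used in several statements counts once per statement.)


Scanning code line by line:
  Line 1: use 'b' -> ERROR (undeclared)
  Line 2: declare 'y' -> declared = ['y']
  Line 3: declare 'n' -> declared = ['n', 'y']
  Line 4: use 'y' -> OK (declared)
  Line 5: use 'z' -> ERROR (undeclared)
Total undeclared variable errors: 2

2


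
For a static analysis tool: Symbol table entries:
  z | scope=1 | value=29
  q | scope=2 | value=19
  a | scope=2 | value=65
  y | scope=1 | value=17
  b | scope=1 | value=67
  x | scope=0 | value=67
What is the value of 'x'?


Searching symbol table for 'x':
  z | scope=1 | value=29
  q | scope=2 | value=19
  a | scope=2 | value=65
  y | scope=1 | value=17
  b | scope=1 | value=67
  x | scope=0 | value=67 <- MATCH
Found 'x' at scope 0 with value 67

67


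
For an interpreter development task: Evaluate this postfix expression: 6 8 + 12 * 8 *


Processing tokens left to right:
Push 6, Push 8
Pop 6 and 8, compute 6 + 8 = 14, push 14
Push 12
Pop 14 and 12, compute 14 * 12 = 168, push 168
Push 8
Pop 168 and 8, compute 168 * 8 = 1344, push 1344
Stack result: 1344

1344


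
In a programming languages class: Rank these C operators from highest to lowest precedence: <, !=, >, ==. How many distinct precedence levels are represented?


Looking up precedence for each operator:
  < -> precedence 4
  != -> precedence 3
  > -> precedence 4
  == -> precedence 3
Sorted highest to lowest: <, >, !=, ==
Distinct precedence values: [4, 3]
Number of distinct levels: 2

2


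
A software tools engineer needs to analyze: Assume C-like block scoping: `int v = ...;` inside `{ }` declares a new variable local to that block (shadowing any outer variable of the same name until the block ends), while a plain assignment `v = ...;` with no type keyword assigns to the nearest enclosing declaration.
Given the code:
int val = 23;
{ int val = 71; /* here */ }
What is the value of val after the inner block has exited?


Analyzing scoping rules:
Outer scope: declares val = 23
Inner block: 'int val = 71;' declares a NEW val that shadows the outer one
When the block exits the inner val goes out of scope; the outer val was never modified -> 23
Result: 23

23


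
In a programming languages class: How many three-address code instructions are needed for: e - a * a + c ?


Expression: e - a * a + c
Generating three-address code (respecting * over +/- precedence):
  Instruction 1: t1 = a * a
  Instruction 2: t2 = e - t1
  Instruction 3: t3 = t2 + c
Total instructions: 3

3


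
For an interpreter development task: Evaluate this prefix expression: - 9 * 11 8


Parsing prefix expression: - 9 * 11 8
Step 1: Innermost operation '* 11 8'
  11 * 8 = 88
Step 2: Outer operation '- 9 [88]'
  9 - 88 = -79

-79


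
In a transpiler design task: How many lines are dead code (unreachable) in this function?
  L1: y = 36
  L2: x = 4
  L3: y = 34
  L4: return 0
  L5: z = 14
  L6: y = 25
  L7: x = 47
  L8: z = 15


Analyzing control flow:
  L1: reachable (before return)
  L2: reachable (before return)
  L3: reachable (before return)
  L4: reachable (return statement)
  L5: DEAD (after return at L4)
  L6: DEAD (after return at L4)
  L7: DEAD (after return at L4)
  L8: DEAD (after return at L4)
Return at L4, total lines = 8
Dead lines: L5 through L8
Count: 4

4


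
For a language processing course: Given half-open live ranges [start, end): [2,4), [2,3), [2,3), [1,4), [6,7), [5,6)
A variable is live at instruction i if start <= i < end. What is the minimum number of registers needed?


Live ranges:
  Var0: [2, 4)
  Var1: [2, 3)
  Var2: [2, 3)
  Var3: [1, 4)
  Var4: [6, 7)
  Var5: [5, 6)
Sweep-line events (position, delta, active):
  pos=1 start -> active=1
  pos=2 start -> active=2
  pos=2 start -> active=3
  pos=2 start -> active=4
  pos=3 end -> active=3
  pos=3 end -> active=2
  pos=4 end -> active=1
  pos=4 end -> active=0
  pos=5 start -> active=1
  pos=6 end -> active=0
  pos=6 start -> active=1
  pos=7 end -> active=0
Maximum simultaneous active: 4
Minimum registers needed: 4

4


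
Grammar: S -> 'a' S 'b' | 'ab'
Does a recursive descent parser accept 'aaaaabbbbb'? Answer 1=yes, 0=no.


Grammar accepts strings of the form a^n b^n (n >= 1)
Word: 'aaaaabbbbb'
Counting: 5 a's and 5 b's
Check: 5 == 5? Yes
Derivation (S -> aSb applied 4 time(s), then S -> ab): S => aSb => aaSbb => aaaSbbb => aaaaSbbbb => aaaaabbbbb
Accepted

1


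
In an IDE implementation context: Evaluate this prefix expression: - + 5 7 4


Parsing prefix expression: - + 5 7 4
Step 1: Innermost operation '+ 5 7'
  5 + 7 = 12
Step 2: Outer operation '- [12] 4'
  12 - 4 = 8

8


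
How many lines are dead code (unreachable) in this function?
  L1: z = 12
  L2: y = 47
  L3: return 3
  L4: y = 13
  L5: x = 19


Analyzing control flow:
  L1: reachable (before return)
  L2: reachable (before return)
  L3: reachable (return statement)
  L4: DEAD (after return at L3)
  L5: DEAD (after return at L3)
Return at L3, total lines = 5
Dead lines: L4 through L5
Count: 2

2


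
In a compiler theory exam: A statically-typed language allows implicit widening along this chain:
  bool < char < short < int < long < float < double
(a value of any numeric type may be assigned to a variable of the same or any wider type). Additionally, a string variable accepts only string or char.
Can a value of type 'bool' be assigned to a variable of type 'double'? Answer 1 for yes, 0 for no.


Target variable type: double
Source value type: bool
Numeric ranks: bool=0, double=6
Widening allowed iff rank(source) <= rank(target): 0 <= 6? Yes
Result: 1

1


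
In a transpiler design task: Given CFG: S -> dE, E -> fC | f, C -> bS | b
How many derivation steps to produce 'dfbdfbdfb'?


Grammar: S -> dE, E -> fC | f, C -> bS | b
Deriving 'dfbdfbdfb':
Step 1: S -> dE => dE
Step 2: E -> fC => dfC
Step 3: C -> bS => dfbS
Step 4: S -> dE => dfbdE
Step 5: E -> fC => dfbdfC
Step 6: C -> bS => dfbdfbS
Step 7: S -> dE => dfbdfbdE
Step 8: E -> fC => dfbdfbdfC
Step 9: C -> b => dfbdfbdfb
Total derivation steps: 9

9


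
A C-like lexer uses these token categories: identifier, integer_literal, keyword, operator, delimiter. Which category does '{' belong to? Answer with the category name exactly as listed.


Token: '{'
Checking categories:
  identifier: no
  integer_literal: no
  operator: no
  keyword: no
  delimiter: YES
Category: delimiter

delimiter


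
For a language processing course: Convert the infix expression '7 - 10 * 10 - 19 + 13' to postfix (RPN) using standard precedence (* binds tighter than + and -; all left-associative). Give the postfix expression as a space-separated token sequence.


Applying the shunting-yard algorithm:
  Operand 7 -> output
  Push '-' onto operator stack -> op-stack: [-]
  Operand 10 -> output
  Push '*' onto operator stack -> op-stack: [-, *]
  Operand 10 -> output
  See '-' (prec 1); top '*' (prec 2) >= it -> pop '*' to output
  See '-' (prec 1); top '-' (prec 1) >= it -> pop '-' to output
  Push '-' onto operator stack -> op-stack: [-]
  Operand 19 -> output
  See '+' (prec 1); top '-' (prec 1) >= it -> pop '-' to output
  Push '+' onto operator stack -> op-stack: [+]
  Operand 13 -> output
  End of input: pop '+' to output
Postfix result: 7 10 10 * - 19 - 13 +

7 10 10 * - 19 - 13 +


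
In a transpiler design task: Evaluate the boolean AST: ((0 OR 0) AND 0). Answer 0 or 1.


Step 1: Evaluate inner node
  0 OR 0 = 0
Step 2: Evaluate root node
  0 AND 0 = 0

0


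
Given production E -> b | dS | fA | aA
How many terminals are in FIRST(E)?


Production: E -> b | dS | fA | aA
Examining each alternative for leading terminals:
  E -> b : first terminal = 'b'
  E -> dS : first terminal = 'd'
  E -> fA : first terminal = 'f'
  E -> aA : first terminal = 'a'
FIRST(E) = {a, b, d, f}
Count: 4

4


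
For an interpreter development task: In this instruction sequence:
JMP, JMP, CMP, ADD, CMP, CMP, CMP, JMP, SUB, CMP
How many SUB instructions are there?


Scanning instruction sequence for SUB:
  Position 1: JMP
  Position 2: JMP
  Position 3: CMP
  Position 4: ADD
  Position 5: CMP
  Position 6: CMP
  Position 7: CMP
  Position 8: JMP
  Position 9: SUB <- MATCH
  Position 10: CMP
Matches at positions: [9]
Total SUB count: 1

1


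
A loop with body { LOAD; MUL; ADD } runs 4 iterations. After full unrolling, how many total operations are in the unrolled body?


Loop body operations: LOAD, MUL, ADD (3 ops per iteration)
Unrolling 4 iterations:
  Iteration 1: LOAD, MUL, ADD (3 ops)
  Iteration 2: LOAD, MUL, ADD (3 ops)
  Iteration 3: LOAD, MUL, ADD (3 ops)
  Iteration 4: LOAD, MUL, ADD (3 ops)
Total: 4 iterations * 3 ops/iter = 12 operations

12


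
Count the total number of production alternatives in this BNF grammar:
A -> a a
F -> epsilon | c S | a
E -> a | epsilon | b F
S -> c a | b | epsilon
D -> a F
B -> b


Counting alternatives per rule:
  A: 1 alternative(s)
  F: 3 alternative(s)
  E: 3 alternative(s)
  S: 3 alternative(s)
  D: 1 alternative(s)
  B: 1 alternative(s)
Sum: 1 + 3 + 3 + 3 + 1 + 1 = 12

12


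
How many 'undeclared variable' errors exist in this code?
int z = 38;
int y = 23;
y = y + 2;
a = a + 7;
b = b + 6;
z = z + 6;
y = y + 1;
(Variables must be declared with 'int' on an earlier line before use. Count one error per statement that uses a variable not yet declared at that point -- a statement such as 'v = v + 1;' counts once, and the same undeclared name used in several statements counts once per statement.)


Scanning code line by line:
  Line 1: declare 'z' -> declared = ['z']
  Line 2: declare 'y' -> declared = ['y', 'z']
  Line 3: use 'y' -> OK (declared)
  Line 4: use 'a' -> ERROR (undeclared)
  Line 5: use 'b' -> ERROR (undeclared)
  Line 6: use 'z' -> OK (declared)
  Line 7: use 'y' -> OK (declared)
Total undeclared variable errors: 2

2


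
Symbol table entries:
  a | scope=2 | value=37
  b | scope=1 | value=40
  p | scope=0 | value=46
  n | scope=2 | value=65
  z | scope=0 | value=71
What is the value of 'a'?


Searching symbol table for 'a':
  a | scope=2 | value=37 <- MATCH
  b | scope=1 | value=40
  p | scope=0 | value=46
  n | scope=2 | value=65
  z | scope=0 | value=71
Found 'a' at scope 2 with value 37

37


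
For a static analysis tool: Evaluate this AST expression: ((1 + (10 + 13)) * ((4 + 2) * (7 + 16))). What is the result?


Expression: ((1 + (10 + 13)) * ((4 + 2) * (7 + 16)))
Evaluating step by step:
  10 + 13 = 23
  1 + 23 = 24
  4 + 2 = 6
  7 + 16 = 23
  6 * 23 = 138
  24 * 138 = 3312
Result: 3312

3312


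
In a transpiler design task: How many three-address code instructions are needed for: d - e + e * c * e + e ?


Expression: d - e + e * c * e + e
Generating three-address code (respecting * over +/- precedence):
  Instruction 1: t1 = e * c
  Instruction 2: t2 = t1 * e
  Instruction 3: t3 = d - e
  Instruction 4: t4 = t3 + t2
  Instruction 5: t5 = t4 + e
Total instructions: 5

5


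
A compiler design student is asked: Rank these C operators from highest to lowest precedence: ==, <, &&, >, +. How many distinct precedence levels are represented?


Looking up precedence for each operator:
  == -> precedence 3
  < -> precedence 4
  && -> precedence 2
  > -> precedence 4
  + -> precedence 5
Sorted highest to lowest: +, <, >, ==, &&
Distinct precedence values: [5, 4, 3, 2]
Number of distinct levels: 4

4


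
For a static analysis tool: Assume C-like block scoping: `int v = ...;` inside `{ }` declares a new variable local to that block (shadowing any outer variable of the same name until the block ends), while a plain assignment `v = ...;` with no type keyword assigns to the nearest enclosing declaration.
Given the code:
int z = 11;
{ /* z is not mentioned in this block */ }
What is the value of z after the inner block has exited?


Analyzing scoping rules:
Outer scope: declares z = 11
Inner block: z is neither redeclared nor assigned -> unchanged
After the block -> 11
Result: 11

11


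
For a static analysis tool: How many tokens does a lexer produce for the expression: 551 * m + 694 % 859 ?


Scanning '551 * m + 694 % 859'
Token 1: '551' -> integer_literal
Token 2: '*' -> operator
Token 3: 'm' -> identifier
Token 4: '+' -> operator
Token 5: '694' -> integer_literal
Token 6: '%' -> operator
Token 7: '859' -> integer_literal
Total tokens: 7

7


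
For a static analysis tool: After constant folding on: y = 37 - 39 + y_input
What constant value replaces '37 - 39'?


Identifying constant sub-expression:
  Original: y = 37 - 39 + y_input
  37 and 39 are both compile-time constants
  Evaluating: 37 - 39 = -2
  After folding: y = -2 + y_input

-2


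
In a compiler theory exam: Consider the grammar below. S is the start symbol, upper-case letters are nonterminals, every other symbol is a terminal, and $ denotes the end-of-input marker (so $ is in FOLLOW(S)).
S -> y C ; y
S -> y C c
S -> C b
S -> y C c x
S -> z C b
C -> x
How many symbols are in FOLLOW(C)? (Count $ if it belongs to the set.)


S is the start symbol and does not occur in any rule body, so FOLLOW(S) = {$}.
Examining every occurrence of C in a rule body:
  S -> y C ; y : C is followed by terminal ';' -> add ';'
  S -> y C c : C is followed by terminal 'c' -> add 'c'
  S -> C b : C is followed by terminal 'b' -> add 'b'
  S -> y C c x : C is followed by terminal 'c' -> add 'c' (already in the set)
  S -> z C b : C is followed by terminal 'b' -> add 'b' (already in the set)
  C -> x : C does not occur in the body -> contributes nothing
FOLLOW(C) = {;, b, c}
Count: 3

3


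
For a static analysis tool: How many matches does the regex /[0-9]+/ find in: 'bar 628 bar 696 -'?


Pattern: /[0-9]+/ (int literals)
Input: 'bar 628 bar 696 -'
Scanning for matches:
  Match 1: '628'
  Match 2: '696'
Total matches: 2

2


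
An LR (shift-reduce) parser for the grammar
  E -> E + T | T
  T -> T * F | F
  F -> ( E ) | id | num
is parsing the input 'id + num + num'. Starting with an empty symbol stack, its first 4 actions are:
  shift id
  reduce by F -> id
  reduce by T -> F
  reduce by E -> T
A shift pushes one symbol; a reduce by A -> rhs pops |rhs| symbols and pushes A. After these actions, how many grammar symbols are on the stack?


Tracking the symbol stack through each action:
  Action 1: shift 'id' : push -> stack = [id] (size 1)
  Action 2: reduce by F -> id : pop 1, push F -> stack = [F] (size 1)
  Action 3: reduce by T -> F : pop 1, push T -> stack = [T] (size 1)
  Action 4: reduce by E -> T : pop 1, push E -> stack = [E] (size 1)
Final stack size: 1

1


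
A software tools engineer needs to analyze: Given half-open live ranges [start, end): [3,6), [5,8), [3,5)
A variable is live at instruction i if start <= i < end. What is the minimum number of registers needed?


Live ranges:
  Var0: [3, 6)
  Var1: [5, 8)
  Var2: [3, 5)
Sweep-line events (position, delta, active):
  pos=3 start -> active=1
  pos=3 start -> active=2
  pos=5 end -> active=1
  pos=5 start -> active=2
  pos=6 end -> active=1
  pos=8 end -> active=0
Maximum simultaneous active: 2
Minimum registers needed: 2

2


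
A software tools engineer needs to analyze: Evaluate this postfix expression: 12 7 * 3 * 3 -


Processing tokens left to right:
Push 12, Push 7
Pop 12 and 7, compute 12 * 7 = 84, push 84
Push 3
Pop 84 and 3, compute 84 * 3 = 252, push 252
Push 3
Pop 252 and 3, compute 252 - 3 = 249, push 249
Stack result: 249

249


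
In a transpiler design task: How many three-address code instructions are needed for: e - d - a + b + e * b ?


Expression: e - d - a + b + e * b
Generating three-address code (respecting * over +/- precedence):
  Instruction 1: t1 = e * b
  Instruction 2: t2 = e - d
  Instruction 3: t3 = t2 - a
  Instruction 4: t4 = t3 + b
  Instruction 5: t5 = t4 + t1
Total instructions: 5

5


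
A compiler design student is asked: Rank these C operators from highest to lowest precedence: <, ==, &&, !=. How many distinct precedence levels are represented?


Looking up precedence for each operator:
  < -> precedence 4
  == -> precedence 3
  && -> precedence 2
  != -> precedence 3
Sorted highest to lowest: <, ==, !=, &&
Distinct precedence values: [4, 3, 2]
Number of distinct levels: 3

3


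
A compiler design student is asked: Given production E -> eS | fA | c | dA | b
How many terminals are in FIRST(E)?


Production: E -> eS | fA | c | dA | b
Examining each alternative for leading terminals:
  E -> eS : first terminal = 'e'
  E -> fA : first terminal = 'f'
  E -> c : first terminal = 'c'
  E -> dA : first terminal = 'd'
  E -> b : first terminal = 'b'
FIRST(E) = {b, c, d, e, f}
Count: 5

5
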